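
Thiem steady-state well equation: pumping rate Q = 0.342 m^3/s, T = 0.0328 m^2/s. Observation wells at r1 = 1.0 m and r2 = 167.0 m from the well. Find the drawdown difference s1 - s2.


Thiem equation: s1 - s2 = Q/(2*pi*T) * ln(r2/r1).
ln(r2/r1) = ln(167.0/1.0) = 5.118.
Q/(2*pi*T) = 0.342 / (2*pi*0.0328) = 0.342 / 0.2061 = 1.6595.
s1 - s2 = 1.6595 * 5.118 = 8.4932 m.

8.4932


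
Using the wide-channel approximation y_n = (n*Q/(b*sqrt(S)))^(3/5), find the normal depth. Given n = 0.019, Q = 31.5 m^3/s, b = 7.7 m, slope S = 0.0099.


We use the wide-channel approximation y_n = (n*Q/(b*sqrt(S)))^(3/5).
sqrt(S) = sqrt(0.0099) = 0.099499.
Numerator: n*Q = 0.019 * 31.5 = 0.5985.
Denominator: b*sqrt(S) = 7.7 * 0.099499 = 0.766142.
arg = 0.7812.
y_n = 0.7812^(3/5) = 0.8623 m.

0.8623


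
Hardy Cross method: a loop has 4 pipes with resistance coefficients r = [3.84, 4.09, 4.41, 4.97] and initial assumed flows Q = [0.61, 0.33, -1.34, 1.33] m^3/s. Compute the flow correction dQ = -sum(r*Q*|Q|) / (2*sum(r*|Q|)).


Numerator terms (r*Q*|Q|): 3.84*0.61*|0.61| = 1.4289; 4.09*0.33*|0.33| = 0.4454; 4.41*-1.34*|-1.34| = -7.9186; 4.97*1.33*|1.33| = 8.7914.
Sum of numerator = 2.7471.
Denominator terms (r*|Q|): 3.84*|0.61| = 2.3424; 4.09*|0.33| = 1.3497; 4.41*|-1.34| = 5.9094; 4.97*|1.33| = 6.6101.
2 * sum of denominator = 2 * 16.2116 = 32.4232.
dQ = -2.7471 / 32.4232 = -0.0847 m^3/s.

-0.0847


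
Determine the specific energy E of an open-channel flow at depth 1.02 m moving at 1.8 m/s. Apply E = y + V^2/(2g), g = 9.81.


Specific energy E = y + V^2/(2g).
Velocity head = V^2/(2g) = 1.8^2 / (2*9.81) = 3.24 / 19.62 = 0.1651 m.
E = 1.02 + 0.1651 = 1.1851 m.

1.1851


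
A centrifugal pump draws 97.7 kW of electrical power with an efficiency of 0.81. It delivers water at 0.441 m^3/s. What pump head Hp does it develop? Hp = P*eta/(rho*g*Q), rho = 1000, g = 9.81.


Pump head formula: Hp = P * eta / (rho * g * Q).
Numerator: P * eta = 97.7 * 1000 * 0.81 = 79137.0 W.
Denominator: rho * g * Q = 1000 * 9.81 * 0.441 = 4326.21.
Hp = 79137.0 / 4326.21 = 18.29 m.

18.29


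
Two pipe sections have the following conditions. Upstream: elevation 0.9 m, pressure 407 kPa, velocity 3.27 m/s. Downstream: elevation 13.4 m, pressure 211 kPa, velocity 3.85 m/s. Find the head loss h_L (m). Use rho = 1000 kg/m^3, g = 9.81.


Total head at each section: H = z + p/(rho*g) + V^2/(2g).
H1 = 0.9 + 407*1000/(1000*9.81) + 3.27^2/(2*9.81)
   = 0.9 + 41.488 + 0.545
   = 42.933 m.
H2 = 13.4 + 211*1000/(1000*9.81) + 3.85^2/(2*9.81)
   = 13.4 + 21.509 + 0.7555
   = 35.664 m.
h_L = H1 - H2 = 42.933 - 35.664 = 7.269 m.

7.269


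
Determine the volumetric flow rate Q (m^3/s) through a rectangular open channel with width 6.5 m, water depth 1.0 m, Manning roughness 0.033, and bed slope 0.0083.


For a rectangular channel, the cross-sectional area A = b * y = 6.5 * 1.0 = 6.5 m^2.
The wetted perimeter P = b + 2y = 6.5 + 2*1.0 = 8.5 m.
Hydraulic radius R = A/P = 6.5/8.5 = 0.7647 m.
Velocity V = (1/n)*R^(2/3)*S^(1/2) = (1/0.033)*0.7647^(2/3)*0.0083^(1/2) = 2.3086 m/s.
Discharge Q = A * V = 6.5 * 2.3086 = 15.006 m^3/s.

15.006


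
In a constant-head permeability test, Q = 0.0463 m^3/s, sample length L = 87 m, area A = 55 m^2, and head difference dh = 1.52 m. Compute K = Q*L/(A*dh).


From K = Q*L / (A*dh):
Numerator: Q*L = 0.0463 * 87 = 4.0281.
Denominator: A*dh = 55 * 1.52 = 83.6.
K = 4.0281 / 83.6 = 0.048183 m/s.

0.048183


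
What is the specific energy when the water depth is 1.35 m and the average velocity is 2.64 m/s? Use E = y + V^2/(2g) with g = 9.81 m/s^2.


Specific energy E = y + V^2/(2g).
Velocity head = V^2/(2g) = 2.64^2 / (2*9.81) = 6.9696 / 19.62 = 0.3552 m.
E = 1.35 + 0.3552 = 1.7052 m.

1.7052


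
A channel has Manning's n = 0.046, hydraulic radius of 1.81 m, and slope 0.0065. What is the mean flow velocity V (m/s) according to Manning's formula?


Manning's equation gives V = (1/n) * R^(2/3) * S^(1/2).
First, compute R^(2/3) = 1.81^(2/3) = 1.4852.
Next, S^(1/2) = 0.0065^(1/2) = 0.080623.
Then 1/n = 1/0.046 = 21.74.
V = 21.74 * 1.4852 * 0.080623 = 2.6031 m/s.

2.6031


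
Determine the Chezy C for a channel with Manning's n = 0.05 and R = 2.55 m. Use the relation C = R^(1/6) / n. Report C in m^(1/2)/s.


The Chezy coefficient relates to Manning's n through C = R^(1/6) / n.
R^(1/6) = 2.55^(1/6) = 1.168844.
C = 1.168844 / 0.05 = 23.38 m^(1/2)/s.

23.38


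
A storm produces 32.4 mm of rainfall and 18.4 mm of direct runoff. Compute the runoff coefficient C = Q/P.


The runoff coefficient C = runoff depth / rainfall depth.
C = 18.4 / 32.4
  = 0.5679.

0.5679


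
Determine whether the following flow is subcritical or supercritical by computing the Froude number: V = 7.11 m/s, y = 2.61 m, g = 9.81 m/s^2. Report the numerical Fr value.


The Froude number is defined as Fr = V / sqrt(g*y).
g*y = 9.81 * 2.61 = 25.6041.
sqrt(g*y) = sqrt(25.6041) = 5.06.
Fr = 7.11 / 5.06 = 1.4051.
Since Fr > 1, the flow is supercritical.

1.4051


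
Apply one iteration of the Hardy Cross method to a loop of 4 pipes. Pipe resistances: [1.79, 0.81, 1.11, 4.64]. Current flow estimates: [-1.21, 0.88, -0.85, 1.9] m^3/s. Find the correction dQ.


Numerator terms (r*Q*|Q|): 1.79*-1.21*|-1.21| = -2.6207; 0.81*0.88*|0.88| = 0.6273; 1.11*-0.85*|-0.85| = -0.802; 4.64*1.9*|1.9| = 16.7504.
Sum of numerator = 13.9549.
Denominator terms (r*|Q|): 1.79*|-1.21| = 2.1659; 0.81*|0.88| = 0.7128; 1.11*|-0.85| = 0.9435; 4.64*|1.9| = 8.816.
2 * sum of denominator = 2 * 12.6382 = 25.2764.
dQ = -13.9549 / 25.2764 = -0.5521 m^3/s.

-0.5521


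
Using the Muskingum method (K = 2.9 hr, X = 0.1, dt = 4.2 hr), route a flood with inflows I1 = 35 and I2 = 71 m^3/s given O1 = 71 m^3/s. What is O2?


Muskingum coefficients:
denom = 2*K*(1-X) + dt = 2*2.9*(1-0.1) + 4.2 = 9.42.
C0 = (dt - 2*K*X)/denom = (4.2 - 2*2.9*0.1)/9.42 = 0.3843.
C1 = (dt + 2*K*X)/denom = (4.2 + 2*2.9*0.1)/9.42 = 0.5074.
C2 = (2*K*(1-X) - dt)/denom = 0.1083.
O2 = C0*I2 + C1*I1 + C2*O1
   = 0.3843*71 + 0.5074*35 + 0.1083*71
   = 52.73 m^3/s.

52.73


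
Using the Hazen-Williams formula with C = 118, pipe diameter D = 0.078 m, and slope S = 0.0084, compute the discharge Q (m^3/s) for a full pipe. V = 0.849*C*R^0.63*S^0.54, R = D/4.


For a full circular pipe, R = D/4 = 0.078/4 = 0.0195 m.
V = 0.849 * 118 * 0.0195^0.63 * 0.0084^0.54
  = 0.849 * 118 * 0.083699 * 0.075703
  = 0.6348 m/s.
Pipe area A = pi*D^2/4 = pi*0.078^2/4 = 0.0048 m^2.
Q = A * V = 0.0048 * 0.6348 = 0.003 m^3/s.

0.003


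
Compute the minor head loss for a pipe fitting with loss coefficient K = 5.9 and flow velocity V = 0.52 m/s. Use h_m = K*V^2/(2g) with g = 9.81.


Minor loss formula: h_m = K * V^2/(2g).
V^2 = 0.52^2 = 0.2704.
V^2/(2g) = 0.2704 / 19.62 = 0.0138 m.
h_m = 5.9 * 0.0138 = 0.0813 m.

0.0813


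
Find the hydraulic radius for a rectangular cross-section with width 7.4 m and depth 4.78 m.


For a rectangular section:
Flow area A = b * y = 7.4 * 4.78 = 35.37 m^2.
Wetted perimeter P = b + 2y = 7.4 + 2*4.78 = 16.96 m.
Hydraulic radius R = A/P = 35.37 / 16.96 = 2.0856 m.

2.0856


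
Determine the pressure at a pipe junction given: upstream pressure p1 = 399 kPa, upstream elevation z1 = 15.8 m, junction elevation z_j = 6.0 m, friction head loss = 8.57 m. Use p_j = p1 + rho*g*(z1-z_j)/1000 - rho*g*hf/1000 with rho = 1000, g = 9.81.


Junction pressure: p_j = p1 + rho*g*(z1 - z_j)/1000 - rho*g*hf/1000.
Elevation term = 1000*9.81*(15.8 - 6.0)/1000 = 96.138 kPa.
Friction term = 1000*9.81*8.57/1000 = 84.072 kPa.
p_j = 399 + 96.138 - 84.072 = 411.07 kPa.

411.07


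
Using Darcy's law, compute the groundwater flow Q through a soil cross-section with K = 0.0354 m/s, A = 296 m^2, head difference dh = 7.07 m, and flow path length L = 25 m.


Darcy's law: Q = K * A * i, where i = dh/L.
Hydraulic gradient i = 7.07 / 25 = 0.2828.
Q = 0.0354 * 296 * 0.2828
  = 2.9633 m^3/s.

2.9633


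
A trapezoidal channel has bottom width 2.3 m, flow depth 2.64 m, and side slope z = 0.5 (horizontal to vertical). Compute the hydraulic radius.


For a trapezoidal section with side slope z:
A = (b + z*y)*y = (2.3 + 0.5*2.64)*2.64 = 9.557 m^2.
P = b + 2*y*sqrt(1 + z^2) = 2.3 + 2*2.64*sqrt(1 + 0.5^2) = 8.203 m.
R = A/P = 9.557 / 8.203 = 1.165 m.

1.165


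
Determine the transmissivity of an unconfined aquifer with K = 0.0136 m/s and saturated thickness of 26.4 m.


Transmissivity is defined as T = K * h.
T = 0.0136 * 26.4
  = 0.359 m^2/s.

0.359


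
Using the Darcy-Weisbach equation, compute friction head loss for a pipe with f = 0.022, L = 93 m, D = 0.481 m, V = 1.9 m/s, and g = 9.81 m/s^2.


Darcy-Weisbach equation: h_f = f * (L/D) * V^2/(2g).
f * L/D = 0.022 * 93/0.481 = 4.2536.
V^2/(2g) = 1.9^2 / (2*9.81) = 3.61 / 19.62 = 0.184 m.
h_f = 4.2536 * 0.184 = 0.783 m.

0.783


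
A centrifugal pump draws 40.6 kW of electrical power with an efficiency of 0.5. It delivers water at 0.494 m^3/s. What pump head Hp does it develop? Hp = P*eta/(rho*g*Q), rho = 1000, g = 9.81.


Pump head formula: Hp = P * eta / (rho * g * Q).
Numerator: P * eta = 40.6 * 1000 * 0.5 = 20300.0 W.
Denominator: rho * g * Q = 1000 * 9.81 * 0.494 = 4846.14.
Hp = 20300.0 / 4846.14 = 4.19 m.

4.19


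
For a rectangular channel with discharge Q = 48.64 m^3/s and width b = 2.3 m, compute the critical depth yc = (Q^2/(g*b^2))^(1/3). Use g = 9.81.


Using yc = (Q^2 / (g * b^2))^(1/3):
Q^2 = 48.64^2 = 2365.85.
g * b^2 = 9.81 * 2.3^2 = 9.81 * 5.29 = 51.89.
Q^2 / (g*b^2) = 2365.85 / 51.89 = 45.5936.
yc = 45.5936^(1/3) = 3.5724 m.

3.5724


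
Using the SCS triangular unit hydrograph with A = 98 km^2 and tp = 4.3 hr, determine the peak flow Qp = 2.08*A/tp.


SCS formula: Qp = 2.08 * A / tp.
Qp = 2.08 * 98 / 4.3
   = 203.84 / 4.3
   = 47.4 m^3/s per cm.

47.4


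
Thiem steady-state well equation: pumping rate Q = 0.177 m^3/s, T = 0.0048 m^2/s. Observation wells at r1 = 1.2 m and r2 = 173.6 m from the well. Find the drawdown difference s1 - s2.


Thiem equation: s1 - s2 = Q/(2*pi*T) * ln(r2/r1).
ln(r2/r1) = ln(173.6/1.2) = 4.9744.
Q/(2*pi*T) = 0.177 / (2*pi*0.0048) = 0.177 / 0.0302 = 5.8688.
s1 - s2 = 5.8688 * 4.9744 = 29.1941 m.

29.1941


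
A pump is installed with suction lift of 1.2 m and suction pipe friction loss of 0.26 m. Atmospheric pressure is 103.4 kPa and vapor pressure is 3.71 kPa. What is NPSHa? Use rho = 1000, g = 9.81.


NPSHa = p_atm/(rho*g) - z_s - hf_s - p_vap/(rho*g).
p_atm/(rho*g) = 103.4*1000 / (1000*9.81) = 10.54 m.
p_vap/(rho*g) = 3.71*1000 / (1000*9.81) = 0.378 m.
NPSHa = 10.54 - 1.2 - 0.26 - 0.378
      = 8.7 m.

8.7


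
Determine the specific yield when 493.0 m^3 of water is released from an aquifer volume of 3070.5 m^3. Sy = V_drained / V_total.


Specific yield Sy = Volume drained / Total volume.
Sy = 493.0 / 3070.5
   = 0.1606.

0.1606


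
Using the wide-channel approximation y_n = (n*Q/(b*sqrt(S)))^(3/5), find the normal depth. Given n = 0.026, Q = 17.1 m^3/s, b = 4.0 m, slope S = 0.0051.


We use the wide-channel approximation y_n = (n*Q/(b*sqrt(S)))^(3/5).
sqrt(S) = sqrt(0.0051) = 0.071414.
Numerator: n*Q = 0.026 * 17.1 = 0.4446.
Denominator: b*sqrt(S) = 4.0 * 0.071414 = 0.285656.
arg = 1.5564.
y_n = 1.5564^(3/5) = 1.304 m.

1.304


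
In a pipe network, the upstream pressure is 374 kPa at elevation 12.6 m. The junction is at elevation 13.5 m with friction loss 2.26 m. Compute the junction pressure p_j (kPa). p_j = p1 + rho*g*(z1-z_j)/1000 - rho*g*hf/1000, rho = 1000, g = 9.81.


Junction pressure: p_j = p1 + rho*g*(z1 - z_j)/1000 - rho*g*hf/1000.
Elevation term = 1000*9.81*(12.6 - 13.5)/1000 = -8.829 kPa.
Friction term = 1000*9.81*2.26/1000 = 22.171 kPa.
p_j = 374 + -8.829 - 22.171 = 343.0 kPa.

343.0


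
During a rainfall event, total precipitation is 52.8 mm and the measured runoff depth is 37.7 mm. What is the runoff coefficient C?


The runoff coefficient C = runoff depth / rainfall depth.
C = 37.7 / 52.8
  = 0.714.

0.714


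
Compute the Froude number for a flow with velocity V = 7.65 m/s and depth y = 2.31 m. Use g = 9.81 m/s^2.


The Froude number is defined as Fr = V / sqrt(g*y).
g*y = 9.81 * 2.31 = 22.6611.
sqrt(g*y) = sqrt(22.6611) = 4.7604.
Fr = 7.65 / 4.7604 = 1.607.

1.607


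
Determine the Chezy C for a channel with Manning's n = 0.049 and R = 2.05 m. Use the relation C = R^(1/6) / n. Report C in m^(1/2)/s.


The Chezy coefficient relates to Manning's n through C = R^(1/6) / n.
R^(1/6) = 2.05^(1/6) = 1.127091.
C = 1.127091 / 0.049 = 23.0 m^(1/2)/s.

23.0


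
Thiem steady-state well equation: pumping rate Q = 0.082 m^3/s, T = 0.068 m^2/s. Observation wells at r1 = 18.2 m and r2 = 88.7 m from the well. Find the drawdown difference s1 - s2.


Thiem equation: s1 - s2 = Q/(2*pi*T) * ln(r2/r1).
ln(r2/r1) = ln(88.7/18.2) = 1.5838.
Q/(2*pi*T) = 0.082 / (2*pi*0.068) = 0.082 / 0.4273 = 0.1919.
s1 - s2 = 0.1919 * 1.5838 = 0.304 m.

0.304


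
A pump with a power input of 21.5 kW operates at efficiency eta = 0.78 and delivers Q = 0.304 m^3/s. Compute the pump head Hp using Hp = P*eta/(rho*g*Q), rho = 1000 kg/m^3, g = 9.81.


Pump head formula: Hp = P * eta / (rho * g * Q).
Numerator: P * eta = 21.5 * 1000 * 0.78 = 16770.0 W.
Denominator: rho * g * Q = 1000 * 9.81 * 0.304 = 2982.24.
Hp = 16770.0 / 2982.24 = 5.62 m.

5.62


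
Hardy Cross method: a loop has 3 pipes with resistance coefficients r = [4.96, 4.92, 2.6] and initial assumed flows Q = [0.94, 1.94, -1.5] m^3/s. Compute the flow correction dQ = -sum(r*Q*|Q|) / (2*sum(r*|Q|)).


Numerator terms (r*Q*|Q|): 4.96*0.94*|0.94| = 4.3827; 4.92*1.94*|1.94| = 18.5169; 2.6*-1.5*|-1.5| = -5.85.
Sum of numerator = 17.0496.
Denominator terms (r*|Q|): 4.96*|0.94| = 4.6624; 4.92*|1.94| = 9.5448; 2.6*|-1.5| = 3.9.
2 * sum of denominator = 2 * 18.1072 = 36.2144.
dQ = -17.0496 / 36.2144 = -0.4708 m^3/s.

-0.4708


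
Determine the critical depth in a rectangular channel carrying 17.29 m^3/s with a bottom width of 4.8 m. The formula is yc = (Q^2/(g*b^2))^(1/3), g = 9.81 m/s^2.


Using yc = (Q^2 / (g * b^2))^(1/3):
Q^2 = 17.29^2 = 298.94.
g * b^2 = 9.81 * 4.8^2 = 9.81 * 23.04 = 226.02.
Q^2 / (g*b^2) = 298.94 / 226.02 = 1.3226.
yc = 1.3226^(1/3) = 1.0977 m.

1.0977


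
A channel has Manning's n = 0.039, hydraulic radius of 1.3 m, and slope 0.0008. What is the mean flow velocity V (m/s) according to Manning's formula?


Manning's equation gives V = (1/n) * R^(2/3) * S^(1/2).
First, compute R^(2/3) = 1.3^(2/3) = 1.1911.
Next, S^(1/2) = 0.0008^(1/2) = 0.028284.
Then 1/n = 1/0.039 = 25.64.
V = 25.64 * 1.1911 * 0.028284 = 0.8639 m/s.

0.8639


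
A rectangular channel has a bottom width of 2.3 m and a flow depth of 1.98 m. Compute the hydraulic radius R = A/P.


For a rectangular section:
Flow area A = b * y = 2.3 * 1.98 = 4.55 m^2.
Wetted perimeter P = b + 2y = 2.3 + 2*1.98 = 6.26 m.
Hydraulic radius R = A/P = 4.55 / 6.26 = 0.7275 m.

0.7275


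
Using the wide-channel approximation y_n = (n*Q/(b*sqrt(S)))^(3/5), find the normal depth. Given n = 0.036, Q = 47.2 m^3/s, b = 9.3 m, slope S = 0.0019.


We use the wide-channel approximation y_n = (n*Q/(b*sqrt(S)))^(3/5).
sqrt(S) = sqrt(0.0019) = 0.043589.
Numerator: n*Q = 0.036 * 47.2 = 1.6992.
Denominator: b*sqrt(S) = 9.3 * 0.043589 = 0.405378.
arg = 4.1916.
y_n = 4.1916^(3/5) = 2.3628 m.

2.3628


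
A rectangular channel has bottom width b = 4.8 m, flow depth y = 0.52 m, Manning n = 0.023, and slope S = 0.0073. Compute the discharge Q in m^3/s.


For a rectangular channel, the cross-sectional area A = b * y = 4.8 * 0.52 = 2.5 m^2.
The wetted perimeter P = b + 2y = 4.8 + 2*0.52 = 5.84 m.
Hydraulic radius R = A/P = 2.5/5.84 = 0.4274 m.
Velocity V = (1/n)*R^(2/3)*S^(1/2) = (1/0.023)*0.4274^(2/3)*0.0073^(1/2) = 2.1078 m/s.
Discharge Q = A * V = 2.5 * 2.1078 = 5.261 m^3/s.

5.261


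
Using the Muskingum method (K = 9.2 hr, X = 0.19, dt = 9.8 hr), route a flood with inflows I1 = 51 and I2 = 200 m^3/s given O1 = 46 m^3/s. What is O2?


Muskingum coefficients:
denom = 2*K*(1-X) + dt = 2*9.2*(1-0.19) + 9.8 = 24.704.
C0 = (dt - 2*K*X)/denom = (9.8 - 2*9.2*0.19)/24.704 = 0.2552.
C1 = (dt + 2*K*X)/denom = (9.8 + 2*9.2*0.19)/24.704 = 0.5382.
C2 = (2*K*(1-X) - dt)/denom = 0.2066.
O2 = C0*I2 + C1*I1 + C2*O1
   = 0.2552*200 + 0.5382*51 + 0.2066*46
   = 87.99 m^3/s.

87.99


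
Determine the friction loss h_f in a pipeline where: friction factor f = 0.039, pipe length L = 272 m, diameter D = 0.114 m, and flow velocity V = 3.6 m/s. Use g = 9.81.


Darcy-Weisbach equation: h_f = f * (L/D) * V^2/(2g).
f * L/D = 0.039 * 272/0.114 = 93.0526.
V^2/(2g) = 3.6^2 / (2*9.81) = 12.96 / 19.62 = 0.6606 m.
h_f = 93.0526 * 0.6606 = 61.466 m.

61.466


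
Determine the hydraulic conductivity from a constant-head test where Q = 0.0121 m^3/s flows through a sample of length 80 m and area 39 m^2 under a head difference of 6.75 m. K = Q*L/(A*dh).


From K = Q*L / (A*dh):
Numerator: Q*L = 0.0121 * 80 = 0.968.
Denominator: A*dh = 39 * 6.75 = 263.25.
K = 0.968 / 263.25 = 0.003677 m/s.

0.003677


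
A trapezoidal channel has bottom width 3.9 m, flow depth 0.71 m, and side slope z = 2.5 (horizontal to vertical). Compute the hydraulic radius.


For a trapezoidal section with side slope z:
A = (b + z*y)*y = (3.9 + 2.5*0.71)*0.71 = 4.029 m^2.
P = b + 2*y*sqrt(1 + z^2) = 3.9 + 2*0.71*sqrt(1 + 2.5^2) = 7.723 m.
R = A/P = 4.029 / 7.723 = 0.5217 m.

0.5217


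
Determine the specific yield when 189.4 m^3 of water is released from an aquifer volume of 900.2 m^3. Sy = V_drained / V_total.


Specific yield Sy = Volume drained / Total volume.
Sy = 189.4 / 900.2
   = 0.2104.

0.2104


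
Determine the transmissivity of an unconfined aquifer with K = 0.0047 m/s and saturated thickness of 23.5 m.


Transmissivity is defined as T = K * h.
T = 0.0047 * 23.5
  = 0.1105 m^2/s.

0.1105


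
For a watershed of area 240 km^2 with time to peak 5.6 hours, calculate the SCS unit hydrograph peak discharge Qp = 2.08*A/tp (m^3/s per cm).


SCS formula: Qp = 2.08 * A / tp.
Qp = 2.08 * 240 / 5.6
   = 499.2 / 5.6
   = 89.14 m^3/s per cm.

89.14


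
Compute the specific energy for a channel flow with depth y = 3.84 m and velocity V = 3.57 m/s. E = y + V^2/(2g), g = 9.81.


Specific energy E = y + V^2/(2g).
Velocity head = V^2/(2g) = 3.57^2 / (2*9.81) = 12.7449 / 19.62 = 0.6496 m.
E = 3.84 + 0.6496 = 4.4896 m.

4.4896


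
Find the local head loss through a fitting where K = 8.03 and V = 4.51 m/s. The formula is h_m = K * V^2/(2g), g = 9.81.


Minor loss formula: h_m = K * V^2/(2g).
V^2 = 4.51^2 = 20.3401.
V^2/(2g) = 20.3401 / 19.62 = 1.0367 m.
h_m = 8.03 * 1.0367 = 8.3247 m.

8.3247


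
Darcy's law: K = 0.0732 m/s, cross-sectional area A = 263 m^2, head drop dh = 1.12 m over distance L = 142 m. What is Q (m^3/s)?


Darcy's law: Q = K * A * i, where i = dh/L.
Hydraulic gradient i = 1.12 / 142 = 0.007887.
Q = 0.0732 * 263 * 0.007887
  = 0.1518 m^3/s.

0.1518


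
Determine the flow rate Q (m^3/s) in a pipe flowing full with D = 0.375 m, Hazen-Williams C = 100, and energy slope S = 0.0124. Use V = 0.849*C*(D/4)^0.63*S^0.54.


For a full circular pipe, R = D/4 = 0.375/4 = 0.0938 m.
V = 0.849 * 100 * 0.0938^0.63 * 0.0124^0.54
  = 0.849 * 100 * 0.225083 * 0.093422
  = 1.7852 m/s.
Pipe area A = pi*D^2/4 = pi*0.375^2/4 = 0.1104 m^2.
Q = A * V = 0.1104 * 1.7852 = 0.1972 m^3/s.

0.1972


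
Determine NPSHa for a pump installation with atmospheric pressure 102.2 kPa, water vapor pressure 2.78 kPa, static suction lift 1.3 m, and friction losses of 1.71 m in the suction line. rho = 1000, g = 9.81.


NPSHa = p_atm/(rho*g) - z_s - hf_s - p_vap/(rho*g).
p_atm/(rho*g) = 102.2*1000 / (1000*9.81) = 10.418 m.
p_vap/(rho*g) = 2.78*1000 / (1000*9.81) = 0.283 m.
NPSHa = 10.418 - 1.3 - 1.71 - 0.283
      = 7.12 m.

7.12


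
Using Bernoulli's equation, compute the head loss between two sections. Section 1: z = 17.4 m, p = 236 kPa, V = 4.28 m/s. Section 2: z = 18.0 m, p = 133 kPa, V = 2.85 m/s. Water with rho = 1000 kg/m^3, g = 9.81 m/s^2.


Total head at each section: H = z + p/(rho*g) + V^2/(2g).
H1 = 17.4 + 236*1000/(1000*9.81) + 4.28^2/(2*9.81)
   = 17.4 + 24.057 + 0.9337
   = 42.391 m.
H2 = 18.0 + 133*1000/(1000*9.81) + 2.85^2/(2*9.81)
   = 18.0 + 13.558 + 0.414
   = 31.972 m.
h_L = H1 - H2 = 42.391 - 31.972 = 10.419 m.

10.419


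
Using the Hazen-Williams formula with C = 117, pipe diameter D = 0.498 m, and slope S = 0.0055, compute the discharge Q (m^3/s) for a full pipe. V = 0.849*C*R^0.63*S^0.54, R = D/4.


For a full circular pipe, R = D/4 = 0.498/4 = 0.1245 m.
V = 0.849 * 117 * 0.1245^0.63 * 0.0055^0.54
  = 0.849 * 117 * 0.269127 * 0.060228
  = 1.6101 m/s.
Pipe area A = pi*D^2/4 = pi*0.498^2/4 = 0.1948 m^2.
Q = A * V = 0.1948 * 1.6101 = 0.3136 m^3/s.

0.3136


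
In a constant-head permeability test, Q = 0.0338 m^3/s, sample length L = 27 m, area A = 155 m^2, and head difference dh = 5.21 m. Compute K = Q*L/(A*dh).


From K = Q*L / (A*dh):
Numerator: Q*L = 0.0338 * 27 = 0.9126.
Denominator: A*dh = 155 * 5.21 = 807.55.
K = 0.9126 / 807.55 = 0.00113 m/s.

0.00113


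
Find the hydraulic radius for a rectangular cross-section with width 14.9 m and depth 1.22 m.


For a rectangular section:
Flow area A = b * y = 14.9 * 1.22 = 18.18 m^2.
Wetted perimeter P = b + 2y = 14.9 + 2*1.22 = 17.34 m.
Hydraulic radius R = A/P = 18.18 / 17.34 = 1.0483 m.

1.0483


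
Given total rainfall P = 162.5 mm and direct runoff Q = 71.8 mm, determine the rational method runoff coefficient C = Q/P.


The runoff coefficient C = runoff depth / rainfall depth.
C = 71.8 / 162.5
  = 0.4418.

0.4418


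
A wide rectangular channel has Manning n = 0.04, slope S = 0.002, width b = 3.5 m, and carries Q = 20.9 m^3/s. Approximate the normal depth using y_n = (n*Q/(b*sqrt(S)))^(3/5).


We use the wide-channel approximation y_n = (n*Q/(b*sqrt(S)))^(3/5).
sqrt(S) = sqrt(0.002) = 0.044721.
Numerator: n*Q = 0.04 * 20.9 = 0.836.
Denominator: b*sqrt(S) = 3.5 * 0.044721 = 0.156523.
arg = 5.341.
y_n = 5.341^(3/5) = 2.7326 m.

2.7326


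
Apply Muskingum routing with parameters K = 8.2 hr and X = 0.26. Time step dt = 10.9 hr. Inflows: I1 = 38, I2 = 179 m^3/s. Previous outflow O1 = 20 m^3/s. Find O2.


Muskingum coefficients:
denom = 2*K*(1-X) + dt = 2*8.2*(1-0.26) + 10.9 = 23.036.
C0 = (dt - 2*K*X)/denom = (10.9 - 2*8.2*0.26)/23.036 = 0.2881.
C1 = (dt + 2*K*X)/denom = (10.9 + 2*8.2*0.26)/23.036 = 0.6583.
C2 = (2*K*(1-X) - dt)/denom = 0.0537.
O2 = C0*I2 + C1*I1 + C2*O1
   = 0.2881*179 + 0.6583*38 + 0.0537*20
   = 77.65 m^3/s.

77.65


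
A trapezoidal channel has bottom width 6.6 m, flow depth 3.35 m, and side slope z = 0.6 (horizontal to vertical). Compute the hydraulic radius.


For a trapezoidal section with side slope z:
A = (b + z*y)*y = (6.6 + 0.6*3.35)*3.35 = 28.843 m^2.
P = b + 2*y*sqrt(1 + z^2) = 6.6 + 2*3.35*sqrt(1 + 0.6^2) = 14.413 m.
R = A/P = 28.843 / 14.413 = 2.0011 m.

2.0011


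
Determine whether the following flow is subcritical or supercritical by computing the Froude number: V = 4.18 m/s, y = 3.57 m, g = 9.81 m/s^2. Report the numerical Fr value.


The Froude number is defined as Fr = V / sqrt(g*y).
g*y = 9.81 * 3.57 = 35.0217.
sqrt(g*y) = sqrt(35.0217) = 5.9179.
Fr = 4.18 / 5.9179 = 0.7063.
Since Fr < 1, the flow is subcritical.

0.7063


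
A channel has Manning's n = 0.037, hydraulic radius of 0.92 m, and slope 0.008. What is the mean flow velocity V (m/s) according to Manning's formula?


Manning's equation gives V = (1/n) * R^(2/3) * S^(1/2).
First, compute R^(2/3) = 0.92^(2/3) = 0.9459.
Next, S^(1/2) = 0.008^(1/2) = 0.089443.
Then 1/n = 1/0.037 = 27.03.
V = 27.03 * 0.9459 * 0.089443 = 2.2867 m/s.

2.2867


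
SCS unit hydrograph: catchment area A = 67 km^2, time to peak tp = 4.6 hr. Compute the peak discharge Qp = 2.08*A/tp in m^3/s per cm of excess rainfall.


SCS formula: Qp = 2.08 * A / tp.
Qp = 2.08 * 67 / 4.6
   = 139.36 / 4.6
   = 30.3 m^3/s per cm.

30.3


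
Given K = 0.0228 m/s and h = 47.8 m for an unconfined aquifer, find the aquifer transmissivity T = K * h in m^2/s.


Transmissivity is defined as T = K * h.
T = 0.0228 * 47.8
  = 1.0898 m^2/s.

1.0898


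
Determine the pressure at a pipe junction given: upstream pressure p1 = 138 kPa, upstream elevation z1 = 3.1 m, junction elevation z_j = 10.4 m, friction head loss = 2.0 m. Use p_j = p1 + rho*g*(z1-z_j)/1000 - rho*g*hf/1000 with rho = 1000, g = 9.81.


Junction pressure: p_j = p1 + rho*g*(z1 - z_j)/1000 - rho*g*hf/1000.
Elevation term = 1000*9.81*(3.1 - 10.4)/1000 = -71.613 kPa.
Friction term = 1000*9.81*2.0/1000 = 19.62 kPa.
p_j = 138 + -71.613 - 19.62 = 46.77 kPa.

46.77


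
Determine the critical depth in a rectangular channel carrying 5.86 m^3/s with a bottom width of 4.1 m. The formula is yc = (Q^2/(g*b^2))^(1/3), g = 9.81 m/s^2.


Using yc = (Q^2 / (g * b^2))^(1/3):
Q^2 = 5.86^2 = 34.34.
g * b^2 = 9.81 * 4.1^2 = 9.81 * 16.81 = 164.91.
Q^2 / (g*b^2) = 34.34 / 164.91 = 0.2082.
yc = 0.2082^(1/3) = 0.5927 m.

0.5927


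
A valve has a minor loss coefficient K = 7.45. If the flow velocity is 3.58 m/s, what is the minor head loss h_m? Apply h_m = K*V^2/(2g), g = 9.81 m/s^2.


Minor loss formula: h_m = K * V^2/(2g).
V^2 = 3.58^2 = 12.8164.
V^2/(2g) = 12.8164 / 19.62 = 0.6532 m.
h_m = 7.45 * 0.6532 = 4.8666 m.

4.8666


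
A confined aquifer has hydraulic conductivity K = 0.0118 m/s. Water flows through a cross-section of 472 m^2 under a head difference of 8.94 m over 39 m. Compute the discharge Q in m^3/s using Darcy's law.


Darcy's law: Q = K * A * i, where i = dh/L.
Hydraulic gradient i = 8.94 / 39 = 0.229231.
Q = 0.0118 * 472 * 0.229231
  = 1.2767 m^3/s.

1.2767


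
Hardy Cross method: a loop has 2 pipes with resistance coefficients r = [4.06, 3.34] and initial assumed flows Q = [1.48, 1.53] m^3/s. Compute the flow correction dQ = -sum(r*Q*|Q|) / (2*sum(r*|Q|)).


Numerator terms (r*Q*|Q|): 4.06*1.48*|1.48| = 8.893; 3.34*1.53*|1.53| = 7.8186.
Sum of numerator = 16.7116.
Denominator terms (r*|Q|): 4.06*|1.48| = 6.0088; 3.34*|1.53| = 5.1102.
2 * sum of denominator = 2 * 11.119 = 22.238.
dQ = -16.7116 / 22.238 = -0.7515 m^3/s.

-0.7515


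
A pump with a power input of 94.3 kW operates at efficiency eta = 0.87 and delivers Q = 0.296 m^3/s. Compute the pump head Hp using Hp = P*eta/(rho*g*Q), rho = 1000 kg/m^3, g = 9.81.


Pump head formula: Hp = P * eta / (rho * g * Q).
Numerator: P * eta = 94.3 * 1000 * 0.87 = 82041.0 W.
Denominator: rho * g * Q = 1000 * 9.81 * 0.296 = 2903.76.
Hp = 82041.0 / 2903.76 = 28.25 m.

28.25


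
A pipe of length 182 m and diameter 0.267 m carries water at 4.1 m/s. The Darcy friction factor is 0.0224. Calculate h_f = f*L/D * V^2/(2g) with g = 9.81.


Darcy-Weisbach equation: h_f = f * (L/D) * V^2/(2g).
f * L/D = 0.0224 * 182/0.267 = 15.2689.
V^2/(2g) = 4.1^2 / (2*9.81) = 16.81 / 19.62 = 0.8568 m.
h_f = 15.2689 * 0.8568 = 13.082 m.

13.082


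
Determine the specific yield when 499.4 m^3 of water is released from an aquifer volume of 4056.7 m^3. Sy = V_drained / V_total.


Specific yield Sy = Volume drained / Total volume.
Sy = 499.4 / 4056.7
   = 0.1231.

0.1231


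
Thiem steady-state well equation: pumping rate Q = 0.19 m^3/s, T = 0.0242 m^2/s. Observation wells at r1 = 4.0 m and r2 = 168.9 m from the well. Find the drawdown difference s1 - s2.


Thiem equation: s1 - s2 = Q/(2*pi*T) * ln(r2/r1).
ln(r2/r1) = ln(168.9/4.0) = 3.743.
Q/(2*pi*T) = 0.19 / (2*pi*0.0242) = 0.19 / 0.1521 = 1.2496.
s1 - s2 = 1.2496 * 3.743 = 4.6771 m.

4.6771


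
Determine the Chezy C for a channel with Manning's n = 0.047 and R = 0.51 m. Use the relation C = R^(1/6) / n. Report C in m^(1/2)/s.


The Chezy coefficient relates to Manning's n through C = R^(1/6) / n.
R^(1/6) = 0.51^(1/6) = 0.893844.
C = 0.893844 / 0.047 = 19.02 m^(1/2)/s.

19.02


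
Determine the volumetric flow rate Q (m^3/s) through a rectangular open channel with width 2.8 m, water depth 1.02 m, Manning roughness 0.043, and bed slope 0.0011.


For a rectangular channel, the cross-sectional area A = b * y = 2.8 * 1.02 = 2.86 m^2.
The wetted perimeter P = b + 2y = 2.8 + 2*1.02 = 4.84 m.
Hydraulic radius R = A/P = 2.86/4.84 = 0.5901 m.
Velocity V = (1/n)*R^(2/3)*S^(1/2) = (1/0.043)*0.5901^(2/3)*0.0011^(1/2) = 0.5426 m/s.
Discharge Q = A * V = 2.86 * 0.5426 = 1.55 m^3/s.

1.55


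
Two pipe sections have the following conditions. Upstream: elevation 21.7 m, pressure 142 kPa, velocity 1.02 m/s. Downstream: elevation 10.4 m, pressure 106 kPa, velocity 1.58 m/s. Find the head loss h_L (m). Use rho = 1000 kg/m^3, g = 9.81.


Total head at each section: H = z + p/(rho*g) + V^2/(2g).
H1 = 21.7 + 142*1000/(1000*9.81) + 1.02^2/(2*9.81)
   = 21.7 + 14.475 + 0.053
   = 36.228 m.
H2 = 10.4 + 106*1000/(1000*9.81) + 1.58^2/(2*9.81)
   = 10.4 + 10.805 + 0.1272
   = 21.333 m.
h_L = H1 - H2 = 36.228 - 21.333 = 14.896 m.

14.896


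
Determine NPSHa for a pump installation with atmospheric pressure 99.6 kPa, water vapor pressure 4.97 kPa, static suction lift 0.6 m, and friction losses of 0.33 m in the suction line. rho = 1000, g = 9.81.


NPSHa = p_atm/(rho*g) - z_s - hf_s - p_vap/(rho*g).
p_atm/(rho*g) = 99.6*1000 / (1000*9.81) = 10.153 m.
p_vap/(rho*g) = 4.97*1000 / (1000*9.81) = 0.507 m.
NPSHa = 10.153 - 0.6 - 0.33 - 0.507
      = 8.72 m.

8.72


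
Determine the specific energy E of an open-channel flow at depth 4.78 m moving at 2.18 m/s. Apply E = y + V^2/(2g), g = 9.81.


Specific energy E = y + V^2/(2g).
Velocity head = V^2/(2g) = 2.18^2 / (2*9.81) = 4.7524 / 19.62 = 0.2422 m.
E = 4.78 + 0.2422 = 5.0222 m.

5.0222


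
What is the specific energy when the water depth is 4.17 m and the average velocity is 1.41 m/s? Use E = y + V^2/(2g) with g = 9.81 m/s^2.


Specific energy E = y + V^2/(2g).
Velocity head = V^2/(2g) = 1.41^2 / (2*9.81) = 1.9881 / 19.62 = 0.1013 m.
E = 4.17 + 0.1013 = 4.2713 m.

4.2713


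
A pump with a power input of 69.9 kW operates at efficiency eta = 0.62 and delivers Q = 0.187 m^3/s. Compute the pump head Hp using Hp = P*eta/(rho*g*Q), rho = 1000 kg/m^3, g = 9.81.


Pump head formula: Hp = P * eta / (rho * g * Q).
Numerator: P * eta = 69.9 * 1000 * 0.62 = 43338.0 W.
Denominator: rho * g * Q = 1000 * 9.81 * 0.187 = 1834.47.
Hp = 43338.0 / 1834.47 = 23.62 m.

23.62


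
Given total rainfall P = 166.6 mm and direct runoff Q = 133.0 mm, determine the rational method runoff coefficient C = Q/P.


The runoff coefficient C = runoff depth / rainfall depth.
C = 133.0 / 166.6
  = 0.7983.

0.7983


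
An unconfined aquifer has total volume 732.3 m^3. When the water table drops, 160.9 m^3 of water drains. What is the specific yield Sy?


Specific yield Sy = Volume drained / Total volume.
Sy = 160.9 / 732.3
   = 0.2197.

0.2197


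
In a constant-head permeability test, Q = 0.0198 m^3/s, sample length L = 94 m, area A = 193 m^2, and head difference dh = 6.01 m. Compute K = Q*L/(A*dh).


From K = Q*L / (A*dh):
Numerator: Q*L = 0.0198 * 94 = 1.8612.
Denominator: A*dh = 193 * 6.01 = 1159.93.
K = 1.8612 / 1159.93 = 0.001605 m/s.

0.001605


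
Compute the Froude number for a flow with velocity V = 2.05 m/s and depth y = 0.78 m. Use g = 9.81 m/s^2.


The Froude number is defined as Fr = V / sqrt(g*y).
g*y = 9.81 * 0.78 = 7.6518.
sqrt(g*y) = sqrt(7.6518) = 2.7662.
Fr = 2.05 / 2.7662 = 0.7411.

0.7411


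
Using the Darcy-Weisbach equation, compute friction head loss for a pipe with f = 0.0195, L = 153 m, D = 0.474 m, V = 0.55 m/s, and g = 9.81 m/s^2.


Darcy-Weisbach equation: h_f = f * (L/D) * V^2/(2g).
f * L/D = 0.0195 * 153/0.474 = 6.2943.
V^2/(2g) = 0.55^2 / (2*9.81) = 0.3025 / 19.62 = 0.0154 m.
h_f = 6.2943 * 0.0154 = 0.097 m.

0.097


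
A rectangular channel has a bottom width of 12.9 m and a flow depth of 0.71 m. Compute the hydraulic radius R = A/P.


For a rectangular section:
Flow area A = b * y = 12.9 * 0.71 = 9.16 m^2.
Wetted perimeter P = b + 2y = 12.9 + 2*0.71 = 14.32 m.
Hydraulic radius R = A/P = 9.16 / 14.32 = 0.6396 m.

0.6396


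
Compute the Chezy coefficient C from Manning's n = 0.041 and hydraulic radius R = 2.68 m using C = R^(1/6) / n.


The Chezy coefficient relates to Manning's n through C = R^(1/6) / n.
R^(1/6) = 2.68^(1/6) = 1.178571.
C = 1.178571 / 0.041 = 28.75 m^(1/2)/s.

28.75


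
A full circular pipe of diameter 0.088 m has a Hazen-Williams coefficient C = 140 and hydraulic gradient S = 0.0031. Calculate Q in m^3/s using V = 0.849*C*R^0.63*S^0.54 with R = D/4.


For a full circular pipe, R = D/4 = 0.088/4 = 0.022 m.
V = 0.849 * 140 * 0.022^0.63 * 0.0031^0.54
  = 0.849 * 140 * 0.090308 * 0.044191
  = 0.4743 m/s.
Pipe area A = pi*D^2/4 = pi*0.088^2/4 = 0.0061 m^2.
Q = A * V = 0.0061 * 0.4743 = 0.0029 m^3/s.

0.0029


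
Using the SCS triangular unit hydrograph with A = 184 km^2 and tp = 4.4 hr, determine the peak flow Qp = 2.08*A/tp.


SCS formula: Qp = 2.08 * A / tp.
Qp = 2.08 * 184 / 4.4
   = 382.72 / 4.4
   = 86.98 m^3/s per cm.

86.98


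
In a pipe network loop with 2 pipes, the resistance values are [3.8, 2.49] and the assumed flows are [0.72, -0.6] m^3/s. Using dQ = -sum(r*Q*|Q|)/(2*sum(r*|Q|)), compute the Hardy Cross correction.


Numerator terms (r*Q*|Q|): 3.8*0.72*|0.72| = 1.9699; 2.49*-0.6*|-0.6| = -0.8964.
Sum of numerator = 1.0735.
Denominator terms (r*|Q|): 3.8*|0.72| = 2.736; 2.49*|-0.6| = 1.494.
2 * sum of denominator = 2 * 4.23 = 8.46.
dQ = -1.0735 / 8.46 = -0.1269 m^3/s.

-0.1269


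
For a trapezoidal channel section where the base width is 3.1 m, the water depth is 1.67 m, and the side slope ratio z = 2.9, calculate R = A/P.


For a trapezoidal section with side slope z:
A = (b + z*y)*y = (3.1 + 2.9*1.67)*1.67 = 13.265 m^2.
P = b + 2*y*sqrt(1 + z^2) = 3.1 + 2*1.67*sqrt(1 + 2.9^2) = 13.346 m.
R = A/P = 13.265 / 13.346 = 0.9939 m.

0.9939


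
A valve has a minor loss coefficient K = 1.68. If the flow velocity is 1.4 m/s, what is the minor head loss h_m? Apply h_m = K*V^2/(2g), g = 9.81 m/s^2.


Minor loss formula: h_m = K * V^2/(2g).
V^2 = 1.4^2 = 1.96.
V^2/(2g) = 1.96 / 19.62 = 0.0999 m.
h_m = 1.68 * 0.0999 = 0.1678 m.

0.1678


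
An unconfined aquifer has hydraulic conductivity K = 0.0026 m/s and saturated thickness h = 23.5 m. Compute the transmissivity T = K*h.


Transmissivity is defined as T = K * h.
T = 0.0026 * 23.5
  = 0.0611 m^2/s.

0.0611


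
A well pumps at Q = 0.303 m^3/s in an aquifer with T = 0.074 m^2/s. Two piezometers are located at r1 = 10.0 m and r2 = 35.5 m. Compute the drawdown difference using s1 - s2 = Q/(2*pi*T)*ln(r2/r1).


Thiem equation: s1 - s2 = Q/(2*pi*T) * ln(r2/r1).
ln(r2/r1) = ln(35.5/10.0) = 1.2669.
Q/(2*pi*T) = 0.303 / (2*pi*0.074) = 0.303 / 0.465 = 0.6517.
s1 - s2 = 0.6517 * 1.2669 = 0.8256 m.

0.8256


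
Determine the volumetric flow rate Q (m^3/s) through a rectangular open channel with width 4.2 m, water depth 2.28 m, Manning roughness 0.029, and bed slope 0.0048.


For a rectangular channel, the cross-sectional area A = b * y = 4.2 * 2.28 = 9.58 m^2.
The wetted perimeter P = b + 2y = 4.2 + 2*2.28 = 8.76 m.
Hydraulic radius R = A/P = 9.58/8.76 = 1.0932 m.
Velocity V = (1/n)*R^(2/3)*S^(1/2) = (1/0.029)*1.0932^(2/3)*0.0048^(1/2) = 2.5352 m/s.
Discharge Q = A * V = 9.58 * 2.5352 = 24.277 m^3/s.

24.277


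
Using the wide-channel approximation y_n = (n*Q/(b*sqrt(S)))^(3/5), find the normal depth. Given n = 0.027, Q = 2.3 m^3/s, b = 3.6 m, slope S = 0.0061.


We use the wide-channel approximation y_n = (n*Q/(b*sqrt(S)))^(3/5).
sqrt(S) = sqrt(0.0061) = 0.078102.
Numerator: n*Q = 0.027 * 2.3 = 0.0621.
Denominator: b*sqrt(S) = 3.6 * 0.078102 = 0.281167.
arg = 0.2209.
y_n = 0.2209^(3/5) = 0.4041 m.

0.4041


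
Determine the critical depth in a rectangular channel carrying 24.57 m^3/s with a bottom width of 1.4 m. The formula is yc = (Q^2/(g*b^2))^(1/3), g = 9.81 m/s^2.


Using yc = (Q^2 / (g * b^2))^(1/3):
Q^2 = 24.57^2 = 603.68.
g * b^2 = 9.81 * 1.4^2 = 9.81 * 1.96 = 19.23.
Q^2 / (g*b^2) = 603.68 / 19.23 = 31.3926.
yc = 31.3926^(1/3) = 3.1547 m.

3.1547


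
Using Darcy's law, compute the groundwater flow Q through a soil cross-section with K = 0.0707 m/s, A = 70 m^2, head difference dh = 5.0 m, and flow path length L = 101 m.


Darcy's law: Q = K * A * i, where i = dh/L.
Hydraulic gradient i = 5.0 / 101 = 0.049505.
Q = 0.0707 * 70 * 0.049505
  = 0.245 m^3/s.

0.245


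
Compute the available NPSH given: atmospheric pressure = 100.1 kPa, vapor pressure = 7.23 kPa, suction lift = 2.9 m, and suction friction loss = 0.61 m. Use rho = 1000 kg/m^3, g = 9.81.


NPSHa = p_atm/(rho*g) - z_s - hf_s - p_vap/(rho*g).
p_atm/(rho*g) = 100.1*1000 / (1000*9.81) = 10.204 m.
p_vap/(rho*g) = 7.23*1000 / (1000*9.81) = 0.737 m.
NPSHa = 10.204 - 2.9 - 0.61 - 0.737
      = 5.96 m.

5.96


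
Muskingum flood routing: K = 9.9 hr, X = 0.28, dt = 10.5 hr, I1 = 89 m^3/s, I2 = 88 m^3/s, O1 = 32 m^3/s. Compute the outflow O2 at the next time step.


Muskingum coefficients:
denom = 2*K*(1-X) + dt = 2*9.9*(1-0.28) + 10.5 = 24.756.
C0 = (dt - 2*K*X)/denom = (10.5 - 2*9.9*0.28)/24.756 = 0.2002.
C1 = (dt + 2*K*X)/denom = (10.5 + 2*9.9*0.28)/24.756 = 0.6481.
C2 = (2*K*(1-X) - dt)/denom = 0.1517.
O2 = C0*I2 + C1*I1 + C2*O1
   = 0.2002*88 + 0.6481*89 + 0.1517*32
   = 80.15 m^3/s.

80.15


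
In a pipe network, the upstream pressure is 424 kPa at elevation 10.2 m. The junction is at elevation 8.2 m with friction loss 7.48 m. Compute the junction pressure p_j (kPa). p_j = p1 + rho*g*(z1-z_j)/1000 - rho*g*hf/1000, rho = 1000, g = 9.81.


Junction pressure: p_j = p1 + rho*g*(z1 - z_j)/1000 - rho*g*hf/1000.
Elevation term = 1000*9.81*(10.2 - 8.2)/1000 = 19.62 kPa.
Friction term = 1000*9.81*7.48/1000 = 73.379 kPa.
p_j = 424 + 19.62 - 73.379 = 370.24 kPa.

370.24


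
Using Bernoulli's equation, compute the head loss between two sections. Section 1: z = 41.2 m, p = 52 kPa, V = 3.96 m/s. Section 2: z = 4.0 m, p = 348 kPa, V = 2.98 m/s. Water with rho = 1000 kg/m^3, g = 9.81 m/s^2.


Total head at each section: H = z + p/(rho*g) + V^2/(2g).
H1 = 41.2 + 52*1000/(1000*9.81) + 3.96^2/(2*9.81)
   = 41.2 + 5.301 + 0.7993
   = 47.3 m.
H2 = 4.0 + 348*1000/(1000*9.81) + 2.98^2/(2*9.81)
   = 4.0 + 35.474 + 0.4526
   = 39.927 m.
h_L = H1 - H2 = 47.3 - 39.927 = 7.373 m.

7.373


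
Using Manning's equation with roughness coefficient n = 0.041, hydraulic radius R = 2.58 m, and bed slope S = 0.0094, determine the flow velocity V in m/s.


Manning's equation gives V = (1/n) * R^(2/3) * S^(1/2).
First, compute R^(2/3) = 2.58^(2/3) = 1.8811.
Next, S^(1/2) = 0.0094^(1/2) = 0.096954.
Then 1/n = 1/0.041 = 24.39.
V = 24.39 * 1.8811 * 0.096954 = 4.4483 m/s.

4.4483


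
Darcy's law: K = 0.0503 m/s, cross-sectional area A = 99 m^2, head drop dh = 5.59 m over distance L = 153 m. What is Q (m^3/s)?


Darcy's law: Q = K * A * i, where i = dh/L.
Hydraulic gradient i = 5.59 / 153 = 0.036536.
Q = 0.0503 * 99 * 0.036536
  = 0.1819 m^3/s.

0.1819


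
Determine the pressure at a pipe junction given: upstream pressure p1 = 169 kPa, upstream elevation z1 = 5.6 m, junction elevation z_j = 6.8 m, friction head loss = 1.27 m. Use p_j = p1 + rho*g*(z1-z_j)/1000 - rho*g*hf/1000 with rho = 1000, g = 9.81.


Junction pressure: p_j = p1 + rho*g*(z1 - z_j)/1000 - rho*g*hf/1000.
Elevation term = 1000*9.81*(5.6 - 6.8)/1000 = -11.772 kPa.
Friction term = 1000*9.81*1.27/1000 = 12.459 kPa.
p_j = 169 + -11.772 - 12.459 = 144.77 kPa.

144.77


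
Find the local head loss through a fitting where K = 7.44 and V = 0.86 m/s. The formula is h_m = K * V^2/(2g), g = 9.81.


Minor loss formula: h_m = K * V^2/(2g).
V^2 = 0.86^2 = 0.7396.
V^2/(2g) = 0.7396 / 19.62 = 0.0377 m.
h_m = 7.44 * 0.0377 = 0.2805 m.

0.2805


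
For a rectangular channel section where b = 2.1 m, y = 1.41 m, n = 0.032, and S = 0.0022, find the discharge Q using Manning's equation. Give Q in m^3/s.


For a rectangular channel, the cross-sectional area A = b * y = 2.1 * 1.41 = 2.96 m^2.
The wetted perimeter P = b + 2y = 2.1 + 2*1.41 = 4.92 m.
Hydraulic radius R = A/P = 2.96/4.92 = 0.6018 m.
Velocity V = (1/n)*R^(2/3)*S^(1/2) = (1/0.032)*0.6018^(2/3)*0.0022^(1/2) = 1.0448 m/s.
Discharge Q = A * V = 2.96 * 1.0448 = 3.094 m^3/s.

3.094
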